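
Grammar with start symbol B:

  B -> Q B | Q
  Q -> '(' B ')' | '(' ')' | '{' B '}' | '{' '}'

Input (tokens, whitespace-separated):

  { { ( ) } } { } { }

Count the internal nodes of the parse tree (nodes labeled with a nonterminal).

[B [Q { [B [Q { [B [Q ( )]] }]] }] [B [Q { }] [B [Q { }]]]]

10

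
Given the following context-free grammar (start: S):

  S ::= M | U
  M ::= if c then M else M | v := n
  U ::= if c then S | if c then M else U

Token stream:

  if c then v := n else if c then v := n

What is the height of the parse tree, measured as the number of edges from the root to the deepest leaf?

5

[S [U if c then [M v := n] else [U if c then [S [M v := n]]]]]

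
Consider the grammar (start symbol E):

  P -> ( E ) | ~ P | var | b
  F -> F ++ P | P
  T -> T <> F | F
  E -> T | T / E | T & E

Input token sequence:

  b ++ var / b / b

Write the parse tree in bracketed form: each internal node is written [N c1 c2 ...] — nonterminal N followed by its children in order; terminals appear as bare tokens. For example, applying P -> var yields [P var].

[E [T [F [F [P b]] ++ [P var]]] / [E [T [F [P b]]] / [E [T [F [P b]]]]]]

E
T / E
F / E
F ++ P / E
P ++ P / E
b ++ P / E
b ++ var / E
b ++ var / T / E
b ++ var / F / E
b ++ var / P / E
b ++ var / b / E
b ++ var / b / T
b ++ var / b / F
b ++ var / b / P
b ++ var / b / b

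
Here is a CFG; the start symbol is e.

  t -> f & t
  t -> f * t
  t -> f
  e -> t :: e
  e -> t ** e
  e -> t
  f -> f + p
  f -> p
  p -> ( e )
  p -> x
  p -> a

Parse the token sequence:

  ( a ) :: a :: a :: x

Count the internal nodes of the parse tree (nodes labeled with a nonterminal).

[e [t [f [p ( [e [t [f [p a]]]] )]]] :: [e [t [f [p a]]] :: [e [t [f [p a]]] :: [e [t [f [p x]]]]]]]

20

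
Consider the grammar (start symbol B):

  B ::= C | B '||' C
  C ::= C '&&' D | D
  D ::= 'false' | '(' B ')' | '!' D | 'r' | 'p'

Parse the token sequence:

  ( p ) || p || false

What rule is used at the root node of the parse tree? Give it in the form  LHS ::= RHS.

B ::= B '||' C

[B [B [B [C [D ( [B [C [D p]]] )]]] || [C [D p]]] || [C [D false]]]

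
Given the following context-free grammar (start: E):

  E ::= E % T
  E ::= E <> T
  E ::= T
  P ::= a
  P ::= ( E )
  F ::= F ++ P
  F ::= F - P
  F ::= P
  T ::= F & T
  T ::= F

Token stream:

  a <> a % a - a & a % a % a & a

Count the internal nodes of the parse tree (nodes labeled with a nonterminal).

[E [E [E [E [E [T [F [P a]]]] <> [T [F [P a]]]] % [T [F [F [P a]] - [P a]] & [T [F [P a]]]]] % [T [F [P a]]]] % [T [F [P a]] & [T [F [P a]]]]]

28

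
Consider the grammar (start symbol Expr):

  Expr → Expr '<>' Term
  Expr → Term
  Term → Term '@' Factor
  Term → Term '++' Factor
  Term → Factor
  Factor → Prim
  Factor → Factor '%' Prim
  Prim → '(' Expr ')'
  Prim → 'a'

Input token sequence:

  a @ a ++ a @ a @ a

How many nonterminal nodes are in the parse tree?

16

[Expr [Term [Term [Term [Term [Term [Factor [Prim a]]] @ [Factor [Prim a]]] ++ [Factor [Prim a]]] @ [Factor [Prim a]]] @ [Factor [Prim a]]]]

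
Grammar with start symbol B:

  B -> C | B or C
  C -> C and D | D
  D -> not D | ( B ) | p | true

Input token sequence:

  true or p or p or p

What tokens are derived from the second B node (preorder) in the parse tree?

true or p or p

[B [B [B [B [C [D true]]] or [C [D p]]] or [C [D p]]] or [C [D p]]]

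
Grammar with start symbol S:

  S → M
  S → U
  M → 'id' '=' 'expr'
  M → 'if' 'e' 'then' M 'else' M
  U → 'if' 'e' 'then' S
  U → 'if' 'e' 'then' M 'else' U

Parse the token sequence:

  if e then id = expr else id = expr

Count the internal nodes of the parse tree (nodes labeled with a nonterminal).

4

[S [M if e then [M id = expr] else [M id = expr]]]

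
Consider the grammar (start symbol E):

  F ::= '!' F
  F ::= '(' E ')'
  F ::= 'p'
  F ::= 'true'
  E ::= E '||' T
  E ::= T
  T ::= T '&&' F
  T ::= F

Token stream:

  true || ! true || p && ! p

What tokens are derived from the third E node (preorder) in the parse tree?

[E [E [E [T [F true]]] || [T [F ! [F true]]]] || [T [T [F p]] && [F ! [F p]]]]

true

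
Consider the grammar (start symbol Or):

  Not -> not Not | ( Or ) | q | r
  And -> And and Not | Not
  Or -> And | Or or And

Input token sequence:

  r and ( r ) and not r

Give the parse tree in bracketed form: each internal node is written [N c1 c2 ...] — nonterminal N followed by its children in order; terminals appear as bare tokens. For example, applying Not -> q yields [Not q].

[Or [And [And [And [Not r]] and [Not ( [Or [And [Not r]]] )]] and [Not not [Not r]]]]

Or
And
And and Not
And and Not and Not
Not and Not and Not
r and Not and Not
r and ( Or ) and Not
r and ( And ) and Not
r and ( Not ) and Not
r and ( r ) and Not
r and ( r ) and not Not
r and ( r ) and not r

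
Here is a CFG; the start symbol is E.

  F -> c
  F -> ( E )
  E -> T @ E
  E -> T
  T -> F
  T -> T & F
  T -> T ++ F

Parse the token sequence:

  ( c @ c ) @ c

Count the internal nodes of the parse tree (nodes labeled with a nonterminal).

[E [T [F ( [E [T [F c]] @ [E [T [F c]]]] )]] @ [E [T [F c]]]]

12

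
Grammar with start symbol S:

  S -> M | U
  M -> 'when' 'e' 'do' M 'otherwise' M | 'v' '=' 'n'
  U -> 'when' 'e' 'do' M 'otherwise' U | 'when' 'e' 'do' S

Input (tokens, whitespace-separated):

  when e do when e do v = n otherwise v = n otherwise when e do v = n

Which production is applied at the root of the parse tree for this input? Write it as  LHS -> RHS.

S -> U

[S [U when e do [M when e do [M v = n] otherwise [M v = n]] otherwise [U when e do [S [M v = n]]]]]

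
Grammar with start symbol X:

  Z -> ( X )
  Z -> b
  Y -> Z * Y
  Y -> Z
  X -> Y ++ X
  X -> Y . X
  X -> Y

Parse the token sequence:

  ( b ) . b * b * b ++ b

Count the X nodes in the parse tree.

[X [Y [Z ( [X [Y [Z b]]] )]] . [X [Y [Z b] * [Y [Z b] * [Y [Z b]]]] ++ [X [Y [Z b]]]]]

4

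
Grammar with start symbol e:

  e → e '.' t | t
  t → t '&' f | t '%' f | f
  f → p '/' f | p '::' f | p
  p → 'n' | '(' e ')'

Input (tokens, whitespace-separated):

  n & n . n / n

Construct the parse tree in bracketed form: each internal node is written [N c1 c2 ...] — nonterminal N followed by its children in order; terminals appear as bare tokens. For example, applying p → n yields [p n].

[e [e [t [t [f [p n]]] & [f [p n]]]] . [t [f [p n] / [f [p n]]]]]

e
e . t
t . t
t & f . t
f & f . t
p & f . t
n & f . t
n & p . t
n & n . t
n & n . f
n & n . p / f
n & n . n / f
n & n . n / p
n & n . n / n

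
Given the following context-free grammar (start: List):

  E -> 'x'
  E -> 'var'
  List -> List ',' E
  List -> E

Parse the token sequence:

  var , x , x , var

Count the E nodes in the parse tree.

[List [List [List [List [E var]] , [E x]] , [E x]] , [E var]]

4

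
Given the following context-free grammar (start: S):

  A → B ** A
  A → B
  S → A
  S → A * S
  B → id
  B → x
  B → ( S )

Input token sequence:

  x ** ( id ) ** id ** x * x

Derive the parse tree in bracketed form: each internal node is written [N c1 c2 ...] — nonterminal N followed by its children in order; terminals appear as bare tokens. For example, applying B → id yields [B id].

S
A * S
B ** A * S
x ** A * S
x ** B ** A * S
x ** ( S ) ** A * S
x ** ( A ) ** A * S
x ** ( B ) ** A * S
x ** ( id ) ** A * S
x ** ( id ) ** B ** A * S
x ** ( id ) ** id ** A * S
x ** ( id ) ** id ** B * S
x ** ( id ) ** id ** x * S
x ** ( id ) ** id ** x * A
x ** ( id ) ** id ** x * B
x ** ( id ) ** id ** x * x

[S [A [B x] ** [A [B ( [S [A [B id]]] )] ** [A [B id] ** [A [B x]]]]] * [S [A [B x]]]]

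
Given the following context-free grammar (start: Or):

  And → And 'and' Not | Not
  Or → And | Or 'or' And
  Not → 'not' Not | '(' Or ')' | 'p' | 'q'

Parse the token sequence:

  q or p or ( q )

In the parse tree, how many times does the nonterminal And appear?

[Or [Or [Or [And [Not q]]] or [And [Not p]]] or [And [Not ( [Or [And [Not q]]] )]]]

4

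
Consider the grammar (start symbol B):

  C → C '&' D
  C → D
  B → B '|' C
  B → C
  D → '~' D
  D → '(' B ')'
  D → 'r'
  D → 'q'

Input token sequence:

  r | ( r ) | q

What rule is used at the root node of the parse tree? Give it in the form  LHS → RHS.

[B [B [B [C [D r]]] | [C [D ( [B [C [D r]]] )]]] | [C [D q]]]

B → B '|' C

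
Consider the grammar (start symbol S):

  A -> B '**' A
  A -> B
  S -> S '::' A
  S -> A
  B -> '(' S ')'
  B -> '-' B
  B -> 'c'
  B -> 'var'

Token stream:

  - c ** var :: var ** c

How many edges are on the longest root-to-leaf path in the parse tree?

5

[S [S [A [B - [B c]] ** [A [B var]]]] :: [A [B var] ** [A [B c]]]]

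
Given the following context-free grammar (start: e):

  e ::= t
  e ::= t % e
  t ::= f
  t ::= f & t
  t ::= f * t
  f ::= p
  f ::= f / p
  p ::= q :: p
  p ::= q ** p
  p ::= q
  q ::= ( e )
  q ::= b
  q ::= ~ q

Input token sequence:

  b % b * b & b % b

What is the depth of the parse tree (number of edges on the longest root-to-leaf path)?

[e [t [f [p [q b]]]] % [e [t [f [p [q b]]] * [t [f [p [q b]]] & [t [f [p [q b]]]]]] % [e [t [f [p [q b]]]]]]]

8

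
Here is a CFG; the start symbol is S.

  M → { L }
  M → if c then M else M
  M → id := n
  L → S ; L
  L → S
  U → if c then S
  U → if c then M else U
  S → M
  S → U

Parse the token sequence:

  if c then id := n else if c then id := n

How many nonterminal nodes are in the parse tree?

6

[S [U if c then [M id := n] else [U if c then [S [M id := n]]]]]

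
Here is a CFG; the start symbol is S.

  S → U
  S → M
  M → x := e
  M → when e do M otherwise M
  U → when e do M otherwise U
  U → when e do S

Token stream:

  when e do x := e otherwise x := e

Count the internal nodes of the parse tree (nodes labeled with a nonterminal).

[S [M when e do [M x := e] otherwise [M x := e]]]

4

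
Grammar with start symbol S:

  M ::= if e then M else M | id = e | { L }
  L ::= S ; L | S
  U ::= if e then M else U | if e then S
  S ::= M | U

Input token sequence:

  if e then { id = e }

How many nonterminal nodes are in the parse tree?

[S [U if e then [S [M { [L [S [M id = e]]] }]]]]

7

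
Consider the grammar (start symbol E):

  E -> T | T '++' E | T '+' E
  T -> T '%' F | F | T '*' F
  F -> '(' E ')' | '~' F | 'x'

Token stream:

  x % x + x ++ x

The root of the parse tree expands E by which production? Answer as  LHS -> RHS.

E -> T '+' E

[E [T [T [F x]] % [F x]] + [E [T [F x]] ++ [E [T [F x]]]]]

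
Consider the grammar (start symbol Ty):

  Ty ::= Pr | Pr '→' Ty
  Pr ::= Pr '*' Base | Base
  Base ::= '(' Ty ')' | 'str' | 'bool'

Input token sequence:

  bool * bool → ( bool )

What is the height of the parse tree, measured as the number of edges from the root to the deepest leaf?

7

[Ty [Pr [Pr [Base bool]] * [Base bool]] → [Ty [Pr [Base ( [Ty [Pr [Base bool]]] )]]]]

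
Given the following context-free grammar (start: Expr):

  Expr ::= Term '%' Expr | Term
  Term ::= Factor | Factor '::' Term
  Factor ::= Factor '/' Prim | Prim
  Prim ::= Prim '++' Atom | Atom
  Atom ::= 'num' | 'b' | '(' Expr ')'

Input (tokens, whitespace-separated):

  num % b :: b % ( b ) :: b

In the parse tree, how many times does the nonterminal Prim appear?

[Expr [Term [Factor [Prim [Atom num]]]] % [Expr [Term [Factor [Prim [Atom b]]] :: [Term [Factor [Prim [Atom b]]]]] % [Expr [Term [Factor [Prim [Atom ( [Expr [Term [Factor [Prim [Atom b]]]]] )]]] :: [Term [Factor [Prim [Atom b]]]]]]]]

6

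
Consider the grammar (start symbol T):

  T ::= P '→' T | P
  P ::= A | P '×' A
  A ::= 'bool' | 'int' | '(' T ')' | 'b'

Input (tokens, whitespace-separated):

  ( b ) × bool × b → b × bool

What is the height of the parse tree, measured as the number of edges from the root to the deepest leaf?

[T [P [P [P [A ( [T [P [A b]]] )]] × [A bool]] × [A b]] → [T [P [P [A b]] × [A bool]]]]

8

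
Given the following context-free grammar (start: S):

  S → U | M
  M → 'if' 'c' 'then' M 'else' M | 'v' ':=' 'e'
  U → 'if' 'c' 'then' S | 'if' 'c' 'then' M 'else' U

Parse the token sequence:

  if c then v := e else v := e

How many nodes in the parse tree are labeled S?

[S [M if c then [M v := e] else [M v := e]]]

1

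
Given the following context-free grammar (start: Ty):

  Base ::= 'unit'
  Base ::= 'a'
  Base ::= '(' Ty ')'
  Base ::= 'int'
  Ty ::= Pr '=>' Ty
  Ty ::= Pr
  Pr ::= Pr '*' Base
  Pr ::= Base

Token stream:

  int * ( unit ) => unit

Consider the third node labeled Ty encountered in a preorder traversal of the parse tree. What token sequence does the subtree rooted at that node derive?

unit

[Ty [Pr [Pr [Base int]] * [Base ( [Ty [Pr [Base unit]]] )]] => [Ty [Pr [Base unit]]]]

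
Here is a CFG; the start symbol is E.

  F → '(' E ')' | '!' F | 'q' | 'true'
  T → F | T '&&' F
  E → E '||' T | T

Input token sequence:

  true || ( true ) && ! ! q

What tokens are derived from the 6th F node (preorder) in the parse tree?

q

[E [E [T [F true]]] || [T [T [F ( [E [T [F true]]] )]] && [F ! [F ! [F q]]]]]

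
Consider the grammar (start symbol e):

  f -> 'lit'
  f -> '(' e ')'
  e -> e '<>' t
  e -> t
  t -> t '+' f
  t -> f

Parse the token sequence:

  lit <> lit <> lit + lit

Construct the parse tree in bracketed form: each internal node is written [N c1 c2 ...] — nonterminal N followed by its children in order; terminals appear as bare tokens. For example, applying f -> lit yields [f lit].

e
e <> t
e <> t <> t
t <> t <> t
f <> t <> t
lit <> t <> t
lit <> f <> t
lit <> lit <> t
lit <> lit <> t + f
lit <> lit <> f + f
lit <> lit <> lit + f
lit <> lit <> lit + lit

[e [e [e [t [f lit]]] <> [t [f lit]]] <> [t [t [f lit]] + [f lit]]]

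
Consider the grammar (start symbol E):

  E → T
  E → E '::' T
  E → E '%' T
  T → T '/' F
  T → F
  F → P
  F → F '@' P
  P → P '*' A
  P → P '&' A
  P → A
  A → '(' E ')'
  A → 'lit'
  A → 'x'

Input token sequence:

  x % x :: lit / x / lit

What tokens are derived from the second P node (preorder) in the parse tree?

x

[E [E [E [T [F [P [A x]]]]] % [T [F [P [A x]]]]] :: [T [T [T [F [P [A lit]]]] / [F [P [A x]]]] / [F [P [A lit]]]]]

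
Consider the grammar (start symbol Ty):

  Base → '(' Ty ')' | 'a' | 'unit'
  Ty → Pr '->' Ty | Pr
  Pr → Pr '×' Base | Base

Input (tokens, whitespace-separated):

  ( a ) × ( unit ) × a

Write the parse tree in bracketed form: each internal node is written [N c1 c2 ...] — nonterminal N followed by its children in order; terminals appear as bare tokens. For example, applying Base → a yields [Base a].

Ty
Pr
Pr × Base
Pr × Base × Base
Base × Base × Base
( Ty ) × Base × Base
( Pr ) × Base × Base
( Base ) × Base × Base
( a ) × Base × Base
( a ) × ( Ty ) × Base
( a ) × ( Pr ) × Base
( a ) × ( Base ) × Base
( a ) × ( unit ) × Base
( a ) × ( unit ) × a

[Ty [Pr [Pr [Pr [Base ( [Ty [Pr [Base a]]] )]] × [Base ( [Ty [Pr [Base unit]]] )]] × [Base a]]]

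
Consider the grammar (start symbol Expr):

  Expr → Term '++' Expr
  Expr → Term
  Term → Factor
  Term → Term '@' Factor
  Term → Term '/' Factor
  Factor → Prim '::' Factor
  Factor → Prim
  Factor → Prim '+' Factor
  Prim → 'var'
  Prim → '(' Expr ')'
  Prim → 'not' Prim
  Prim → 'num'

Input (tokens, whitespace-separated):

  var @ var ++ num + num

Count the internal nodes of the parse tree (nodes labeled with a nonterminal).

13

[Expr [Term [Term [Factor [Prim var]]] @ [Factor [Prim var]]] ++ [Expr [Term [Factor [Prim num] + [Factor [Prim num]]]]]]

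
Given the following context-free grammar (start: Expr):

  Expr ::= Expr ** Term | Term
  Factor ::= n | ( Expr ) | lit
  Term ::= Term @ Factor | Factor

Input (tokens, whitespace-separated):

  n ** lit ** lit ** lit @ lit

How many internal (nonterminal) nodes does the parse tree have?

[Expr [Expr [Expr [Expr [Term [Factor n]]] ** [Term [Factor lit]]] ** [Term [Factor lit]]] ** [Term [Term [Factor lit]] @ [Factor lit]]]

14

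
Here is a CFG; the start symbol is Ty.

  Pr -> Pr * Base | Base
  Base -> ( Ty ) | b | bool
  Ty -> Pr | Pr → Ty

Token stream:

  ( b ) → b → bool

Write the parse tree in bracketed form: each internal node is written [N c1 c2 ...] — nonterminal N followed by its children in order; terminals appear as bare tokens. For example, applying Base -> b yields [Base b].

[Ty [Pr [Base ( [Ty [Pr [Base b]]] )]] → [Ty [Pr [Base b]] → [Ty [Pr [Base bool]]]]]

Ty
Pr → Ty
Base → Ty
( Ty ) → Ty
( Pr ) → Ty
( Base ) → Ty
( b ) → Ty
( b ) → Pr → Ty
( b ) → Base → Ty
( b ) → b → Ty
( b ) → b → Pr
( b ) → b → Base
( b ) → b → bool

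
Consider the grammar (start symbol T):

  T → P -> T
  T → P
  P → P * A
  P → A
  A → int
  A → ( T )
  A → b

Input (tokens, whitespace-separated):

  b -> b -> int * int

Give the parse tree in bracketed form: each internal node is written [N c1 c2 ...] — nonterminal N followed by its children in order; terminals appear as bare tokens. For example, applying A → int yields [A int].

[T [P [A b]] -> [T [P [A b]] -> [T [P [P [A int]] * [A int]]]]]

T
P -> T
A -> T
b -> T
b -> P -> T
b -> A -> T
b -> b -> T
b -> b -> P
b -> b -> P * A
b -> b -> A * A
b -> b -> int * A
b -> b -> int * int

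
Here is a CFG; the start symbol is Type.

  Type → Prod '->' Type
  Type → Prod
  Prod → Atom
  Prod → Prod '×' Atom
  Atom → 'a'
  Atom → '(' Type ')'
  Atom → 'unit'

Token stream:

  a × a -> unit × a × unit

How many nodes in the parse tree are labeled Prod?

5

[Type [Prod [Prod [Atom a]] × [Atom a]] -> [Type [Prod [Prod [Prod [Atom unit]] × [Atom a]] × [Atom unit]]]]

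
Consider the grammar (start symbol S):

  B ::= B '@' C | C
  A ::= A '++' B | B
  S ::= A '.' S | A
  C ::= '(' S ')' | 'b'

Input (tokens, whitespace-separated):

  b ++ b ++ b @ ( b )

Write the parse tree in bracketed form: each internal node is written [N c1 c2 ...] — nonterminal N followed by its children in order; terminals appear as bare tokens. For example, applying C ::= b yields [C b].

[S [A [A [A [B [C b]]] ++ [B [C b]]] ++ [B [B [C b]] @ [C ( [S [A [B [C b]]]] )]]]]

S
A
A ++ B
A ++ B ++ B
B ++ B ++ B
C ++ B ++ B
b ++ B ++ B
b ++ C ++ B
b ++ b ++ B
b ++ b ++ B @ C
b ++ b ++ C @ C
b ++ b ++ b @ C
b ++ b ++ b @ ( S )
b ++ b ++ b @ ( A )
b ++ b ++ b @ ( B )
b ++ b ++ b @ ( C )
b ++ b ++ b @ ( b )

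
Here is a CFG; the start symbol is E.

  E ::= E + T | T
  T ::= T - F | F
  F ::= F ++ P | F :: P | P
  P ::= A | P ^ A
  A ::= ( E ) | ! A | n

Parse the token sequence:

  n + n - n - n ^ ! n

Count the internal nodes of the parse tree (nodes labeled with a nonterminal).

21

[E [E [T [F [P [A n]]]]] + [T [T [T [F [P [A n]]]] - [F [P [A n]]]] - [F [P [P [A n]] ^ [A ! [A n]]]]]]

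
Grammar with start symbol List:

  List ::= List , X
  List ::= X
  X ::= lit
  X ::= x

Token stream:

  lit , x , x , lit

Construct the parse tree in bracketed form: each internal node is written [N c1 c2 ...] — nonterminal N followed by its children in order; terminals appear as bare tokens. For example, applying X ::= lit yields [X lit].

List
List , X
List , X , X
List , X , X , X
X , X , X , X
lit , X , X , X
lit , x , X , X
lit , x , x , X
lit , x , x , lit

[List [List [List [List [X lit]] , [X x]] , [X x]] , [X lit]]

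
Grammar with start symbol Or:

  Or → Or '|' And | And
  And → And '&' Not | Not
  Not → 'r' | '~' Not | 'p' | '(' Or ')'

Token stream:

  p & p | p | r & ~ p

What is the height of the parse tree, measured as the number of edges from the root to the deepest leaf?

[Or [Or [Or [And [And [Not p]] & [Not p]]] | [And [Not p]]] | [And [And [Not r]] & [Not ~ [Not p]]]]

6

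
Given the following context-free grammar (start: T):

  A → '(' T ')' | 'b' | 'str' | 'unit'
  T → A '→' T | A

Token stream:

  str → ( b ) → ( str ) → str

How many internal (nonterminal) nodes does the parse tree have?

[T [A str] → [T [A ( [T [A b]] )] → [T [A ( [T [A str]] )] → [T [A str]]]]]

12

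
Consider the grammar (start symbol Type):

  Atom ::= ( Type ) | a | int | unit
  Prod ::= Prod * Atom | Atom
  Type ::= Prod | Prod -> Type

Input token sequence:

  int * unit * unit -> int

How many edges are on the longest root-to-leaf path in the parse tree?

5

[Type [Prod [Prod [Prod [Atom int]] * [Atom unit]] * [Atom unit]] -> [Type [Prod [Atom int]]]]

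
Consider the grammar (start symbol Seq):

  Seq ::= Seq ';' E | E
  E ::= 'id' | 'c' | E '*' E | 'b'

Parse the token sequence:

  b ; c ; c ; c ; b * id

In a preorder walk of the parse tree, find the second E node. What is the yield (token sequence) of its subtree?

c

[Seq [Seq [Seq [Seq [Seq [E b]] ; [E c]] ; [E c]] ; [E c]] ; [E [E b] * [E id]]]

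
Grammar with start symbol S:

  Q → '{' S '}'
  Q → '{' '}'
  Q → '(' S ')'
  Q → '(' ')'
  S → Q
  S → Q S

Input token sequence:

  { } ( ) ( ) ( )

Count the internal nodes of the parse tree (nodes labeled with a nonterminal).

8

[S [Q { }] [S [Q ( )] [S [Q ( )] [S [Q ( )]]]]]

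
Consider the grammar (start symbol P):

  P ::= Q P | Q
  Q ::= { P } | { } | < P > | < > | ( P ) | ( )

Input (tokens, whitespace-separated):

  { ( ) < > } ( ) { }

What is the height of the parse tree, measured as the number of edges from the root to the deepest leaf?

5

[P [Q { [P [Q ( )] [P [Q < >]]] }] [P [Q ( )] [P [Q { }]]]]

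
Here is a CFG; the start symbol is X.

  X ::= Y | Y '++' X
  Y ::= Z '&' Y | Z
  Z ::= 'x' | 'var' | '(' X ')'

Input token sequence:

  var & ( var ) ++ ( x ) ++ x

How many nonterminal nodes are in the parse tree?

[X [Y [Z var] & [Y [Z ( [X [Y [Z var]]] )]]] ++ [X [Y [Z ( [X [Y [Z x]]] )]] ++ [X [Y [Z x]]]]]

17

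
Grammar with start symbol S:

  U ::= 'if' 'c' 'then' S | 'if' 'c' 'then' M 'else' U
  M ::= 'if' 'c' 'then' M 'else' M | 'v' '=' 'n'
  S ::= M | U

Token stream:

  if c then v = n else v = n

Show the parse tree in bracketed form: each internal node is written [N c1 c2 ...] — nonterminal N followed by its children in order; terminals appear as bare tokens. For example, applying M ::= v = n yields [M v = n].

S
M
if c then M else M
if c then v = n else M
if c then v = n else v = n

[S [M if c then [M v = n] else [M v = n]]]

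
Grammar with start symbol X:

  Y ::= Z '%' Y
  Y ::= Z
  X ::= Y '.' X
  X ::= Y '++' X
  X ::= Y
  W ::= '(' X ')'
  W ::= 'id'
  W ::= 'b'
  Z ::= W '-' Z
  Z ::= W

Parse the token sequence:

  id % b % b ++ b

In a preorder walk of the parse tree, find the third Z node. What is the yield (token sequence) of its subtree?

[X [Y [Z [W id]] % [Y [Z [W b]] % [Y [Z [W b]]]]] ++ [X [Y [Z [W b]]]]]

b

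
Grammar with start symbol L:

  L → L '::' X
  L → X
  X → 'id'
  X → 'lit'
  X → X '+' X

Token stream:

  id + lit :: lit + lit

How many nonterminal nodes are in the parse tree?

8

[L [L [X [X id] + [X lit]]] :: [X [X lit] + [X lit]]]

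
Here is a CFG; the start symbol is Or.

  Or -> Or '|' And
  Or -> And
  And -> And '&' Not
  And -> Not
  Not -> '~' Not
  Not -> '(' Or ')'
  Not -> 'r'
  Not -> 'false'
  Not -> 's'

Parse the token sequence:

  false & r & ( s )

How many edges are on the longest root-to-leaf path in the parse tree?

6

[Or [And [And [And [Not false]] & [Not r]] & [Not ( [Or [And [Not s]]] )]]]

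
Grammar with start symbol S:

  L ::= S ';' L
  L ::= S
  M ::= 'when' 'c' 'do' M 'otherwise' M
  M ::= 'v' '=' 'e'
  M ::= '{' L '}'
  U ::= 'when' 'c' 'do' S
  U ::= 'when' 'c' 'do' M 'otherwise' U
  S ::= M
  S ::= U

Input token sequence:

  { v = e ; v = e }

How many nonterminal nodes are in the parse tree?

8

[S [M { [L [S [M v = e]] ; [L [S [M v = e]]]] }]]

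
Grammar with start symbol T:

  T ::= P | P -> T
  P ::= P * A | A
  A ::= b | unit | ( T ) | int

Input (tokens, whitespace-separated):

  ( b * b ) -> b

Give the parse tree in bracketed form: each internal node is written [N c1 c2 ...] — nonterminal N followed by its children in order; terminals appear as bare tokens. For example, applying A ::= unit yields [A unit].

[T [P [A ( [T [P [P [A b]] * [A b]]] )]] -> [T [P [A b]]]]

T
P -> T
A -> T
( T ) -> T
( P ) -> T
( P * A ) -> T
( A * A ) -> T
( b * A ) -> T
( b * b ) -> T
( b * b ) -> P
( b * b ) -> A
( b * b ) -> b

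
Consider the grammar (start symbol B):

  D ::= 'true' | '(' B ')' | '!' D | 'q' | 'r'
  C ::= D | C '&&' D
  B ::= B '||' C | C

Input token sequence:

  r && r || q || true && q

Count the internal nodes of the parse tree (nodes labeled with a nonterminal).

13

[B [B [B [C [C [D r]] && [D r]]] || [C [D q]]] || [C [C [D true]] && [D q]]]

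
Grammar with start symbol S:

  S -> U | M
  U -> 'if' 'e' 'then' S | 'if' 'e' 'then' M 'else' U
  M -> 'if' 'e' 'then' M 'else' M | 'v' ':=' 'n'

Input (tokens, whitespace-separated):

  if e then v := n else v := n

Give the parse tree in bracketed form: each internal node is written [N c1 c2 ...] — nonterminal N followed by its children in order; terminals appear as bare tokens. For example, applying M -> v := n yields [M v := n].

[S [M if e then [M v := n] else [M v := n]]]

S
M
if e then M else M
if e then v := n else M
if e then v := n else v := n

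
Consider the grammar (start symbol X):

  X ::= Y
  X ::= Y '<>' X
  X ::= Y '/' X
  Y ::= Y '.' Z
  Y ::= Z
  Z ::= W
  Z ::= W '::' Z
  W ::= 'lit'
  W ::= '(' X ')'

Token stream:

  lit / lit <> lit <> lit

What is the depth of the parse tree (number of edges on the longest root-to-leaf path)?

[X [Y [Z [W lit]]] / [X [Y [Z [W lit]]] <> [X [Y [Z [W lit]]] <> [X [Y [Z [W lit]]]]]]]

7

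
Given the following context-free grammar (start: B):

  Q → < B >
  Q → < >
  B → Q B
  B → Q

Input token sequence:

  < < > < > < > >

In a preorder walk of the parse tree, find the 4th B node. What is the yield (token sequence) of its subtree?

[B [Q < [B [Q < >] [B [Q < >] [B [Q < >]]]] >]]

< >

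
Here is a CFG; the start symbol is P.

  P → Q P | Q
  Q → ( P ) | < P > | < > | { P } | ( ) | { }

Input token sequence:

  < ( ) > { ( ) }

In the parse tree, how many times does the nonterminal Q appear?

[P [Q < [P [Q ( )]] >] [P [Q { [P [Q ( )]] }]]]

4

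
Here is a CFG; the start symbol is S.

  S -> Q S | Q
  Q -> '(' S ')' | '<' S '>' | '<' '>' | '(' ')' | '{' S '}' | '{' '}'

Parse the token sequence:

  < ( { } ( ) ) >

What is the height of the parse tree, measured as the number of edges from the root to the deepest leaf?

[S [Q < [S [Q ( [S [Q { }] [S [Q ( )]]] )]] >]]

7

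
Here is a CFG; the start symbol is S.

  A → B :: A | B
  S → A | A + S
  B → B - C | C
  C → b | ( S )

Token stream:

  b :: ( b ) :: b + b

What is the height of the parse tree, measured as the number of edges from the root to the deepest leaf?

[S [A [B [C b]] :: [A [B [C ( [S [A [B [C b]]]] )]] :: [A [B [C b]]]]] + [S [A [B [C b]]]]]

9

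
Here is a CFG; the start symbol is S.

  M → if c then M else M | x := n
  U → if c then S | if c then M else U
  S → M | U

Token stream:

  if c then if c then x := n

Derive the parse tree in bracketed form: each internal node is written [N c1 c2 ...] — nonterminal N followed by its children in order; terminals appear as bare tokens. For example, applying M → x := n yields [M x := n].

[S [U if c then [S [U if c then [S [M x := n]]]]]]

S
U
if c then S
if c then U
if c then if c then S
if c then if c then M
if c then if c then x := n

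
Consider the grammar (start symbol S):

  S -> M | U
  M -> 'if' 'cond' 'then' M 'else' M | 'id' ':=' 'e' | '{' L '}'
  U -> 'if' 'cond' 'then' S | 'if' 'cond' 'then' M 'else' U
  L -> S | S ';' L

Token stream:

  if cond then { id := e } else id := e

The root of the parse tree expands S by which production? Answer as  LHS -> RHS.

[S [M if cond then [M { [L [S [M id := e]]] }] else [M id := e]]]

S -> M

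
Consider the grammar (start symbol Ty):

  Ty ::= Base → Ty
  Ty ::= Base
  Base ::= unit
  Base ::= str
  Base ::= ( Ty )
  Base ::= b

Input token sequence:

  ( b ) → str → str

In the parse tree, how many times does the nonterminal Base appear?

4

[Ty [Base ( [Ty [Base b]] )] → [Ty [Base str] → [Ty [Base str]]]]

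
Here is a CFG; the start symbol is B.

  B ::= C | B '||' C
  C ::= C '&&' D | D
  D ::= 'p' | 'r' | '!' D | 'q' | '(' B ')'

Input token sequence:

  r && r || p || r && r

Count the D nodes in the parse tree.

[B [B [B [C [C [D r]] && [D r]]] || [C [D p]]] || [C [C [D r]] && [D r]]]

5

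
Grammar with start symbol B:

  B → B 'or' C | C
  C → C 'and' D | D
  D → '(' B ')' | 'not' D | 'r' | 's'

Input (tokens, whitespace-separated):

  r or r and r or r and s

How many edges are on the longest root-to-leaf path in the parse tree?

5

[B [B [B [C [D r]]] or [C [C [D r]] and [D r]]] or [C [C [D r]] and [D s]]]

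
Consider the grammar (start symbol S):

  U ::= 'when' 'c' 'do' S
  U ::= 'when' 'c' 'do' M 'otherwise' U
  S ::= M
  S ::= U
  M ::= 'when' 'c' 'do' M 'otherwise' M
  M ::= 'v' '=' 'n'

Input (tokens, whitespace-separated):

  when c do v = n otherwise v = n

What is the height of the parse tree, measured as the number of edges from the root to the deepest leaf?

[S [M when c do [M v = n] otherwise [M v = n]]]

3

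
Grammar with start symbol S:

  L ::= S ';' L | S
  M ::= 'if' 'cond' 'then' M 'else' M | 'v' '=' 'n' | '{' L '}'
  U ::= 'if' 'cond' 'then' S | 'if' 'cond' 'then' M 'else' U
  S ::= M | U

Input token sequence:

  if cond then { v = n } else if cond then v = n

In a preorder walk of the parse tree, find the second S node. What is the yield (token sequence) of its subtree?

v = n

[S [U if cond then [M { [L [S [M v = n]]] }] else [U if cond then [S [M v = n]]]]]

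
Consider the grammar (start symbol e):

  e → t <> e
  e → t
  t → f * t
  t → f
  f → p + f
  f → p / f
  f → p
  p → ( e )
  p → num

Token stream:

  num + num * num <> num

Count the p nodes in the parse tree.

[e [t [f [p num] + [f [p num]]] * [t [f [p num]]]] <> [e [t [f [p num]]]]]

4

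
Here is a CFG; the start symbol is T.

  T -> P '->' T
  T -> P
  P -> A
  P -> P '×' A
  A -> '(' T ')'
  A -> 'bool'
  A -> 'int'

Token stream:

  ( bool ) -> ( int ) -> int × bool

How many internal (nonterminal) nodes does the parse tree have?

17

[T [P [A ( [T [P [A bool]]] )]] -> [T [P [A ( [T [P [A int]]] )]] -> [T [P [P [A int]] × [A bool]]]]]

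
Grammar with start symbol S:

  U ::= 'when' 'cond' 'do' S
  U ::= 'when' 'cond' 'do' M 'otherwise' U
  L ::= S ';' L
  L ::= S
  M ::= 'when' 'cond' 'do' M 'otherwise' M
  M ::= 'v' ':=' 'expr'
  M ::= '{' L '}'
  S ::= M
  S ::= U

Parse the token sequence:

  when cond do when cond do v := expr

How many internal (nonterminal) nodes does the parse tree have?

[S [U when cond do [S [U when cond do [S [M v := expr]]]]]]

6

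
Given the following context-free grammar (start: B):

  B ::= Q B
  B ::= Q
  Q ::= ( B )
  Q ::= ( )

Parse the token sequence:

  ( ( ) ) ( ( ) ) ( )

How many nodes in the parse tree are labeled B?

[B [Q ( [B [Q ( )]] )] [B [Q ( [B [Q ( )]] )] [B [Q ( )]]]]

5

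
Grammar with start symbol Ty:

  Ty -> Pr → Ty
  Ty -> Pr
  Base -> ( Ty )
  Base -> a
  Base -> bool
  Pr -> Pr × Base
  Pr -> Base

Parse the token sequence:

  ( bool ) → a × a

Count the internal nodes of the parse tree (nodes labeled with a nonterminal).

11

[Ty [Pr [Base ( [Ty [Pr [Base bool]]] )]] → [Ty [Pr [Pr [Base a]] × [Base a]]]]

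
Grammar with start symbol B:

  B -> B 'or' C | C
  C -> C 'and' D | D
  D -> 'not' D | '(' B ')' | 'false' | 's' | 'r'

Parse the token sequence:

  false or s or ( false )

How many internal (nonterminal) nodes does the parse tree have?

[B [B [B [C [D false]]] or [C [D s]]] or [C [D ( [B [C [D false]]] )]]]

12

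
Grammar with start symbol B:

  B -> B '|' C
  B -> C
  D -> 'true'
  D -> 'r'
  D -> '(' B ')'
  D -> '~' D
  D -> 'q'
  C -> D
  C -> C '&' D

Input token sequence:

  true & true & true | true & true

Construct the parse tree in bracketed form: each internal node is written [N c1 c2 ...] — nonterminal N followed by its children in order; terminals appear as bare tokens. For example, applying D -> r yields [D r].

[B [B [C [C [C [D true]] & [D true]] & [D true]]] | [C [C [D true]] & [D true]]]

B
B | C
C | C
C & D | C
C & D & D | C
D & D & D | C
true & D & D | C
true & true & D | C
true & true & true | C
true & true & true | C & D
true & true & true | D & D
true & true & true | true & D
true & true & true | true & true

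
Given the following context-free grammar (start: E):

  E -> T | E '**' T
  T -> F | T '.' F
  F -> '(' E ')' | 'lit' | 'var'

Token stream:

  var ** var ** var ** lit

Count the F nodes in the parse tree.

[E [E [E [E [T [F var]]] ** [T [F var]]] ** [T [F var]]] ** [T [F lit]]]

4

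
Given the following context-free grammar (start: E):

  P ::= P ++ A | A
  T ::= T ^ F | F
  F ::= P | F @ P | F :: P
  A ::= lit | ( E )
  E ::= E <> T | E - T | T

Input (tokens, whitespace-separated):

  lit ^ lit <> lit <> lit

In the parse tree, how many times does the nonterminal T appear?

4

[E [E [E [T [T [F [P [A lit]]]] ^ [F [P [A lit]]]]] <> [T [F [P [A lit]]]]] <> [T [F [P [A lit]]]]]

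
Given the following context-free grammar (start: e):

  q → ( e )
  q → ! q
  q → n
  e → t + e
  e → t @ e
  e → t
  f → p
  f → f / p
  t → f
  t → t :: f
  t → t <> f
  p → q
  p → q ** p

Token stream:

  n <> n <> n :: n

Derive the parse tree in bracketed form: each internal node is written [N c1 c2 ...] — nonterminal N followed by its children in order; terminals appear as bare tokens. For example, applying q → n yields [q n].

[e [t [t [t [t [f [p [q n]]]] <> [f [p [q n]]]] <> [f [p [q n]]]] :: [f [p [q n]]]]]

e
t
t :: f
t <> f :: f
t <> f <> f :: f
f <> f <> f :: f
p <> f <> f :: f
q <> f <> f :: f
n <> f <> f :: f
n <> p <> f :: f
n <> q <> f :: f
n <> n <> f :: f
n <> n <> p :: f
n <> n <> q :: f
n <> n <> n :: f
n <> n <> n :: p
n <> n <> n :: q
n <> n <> n :: n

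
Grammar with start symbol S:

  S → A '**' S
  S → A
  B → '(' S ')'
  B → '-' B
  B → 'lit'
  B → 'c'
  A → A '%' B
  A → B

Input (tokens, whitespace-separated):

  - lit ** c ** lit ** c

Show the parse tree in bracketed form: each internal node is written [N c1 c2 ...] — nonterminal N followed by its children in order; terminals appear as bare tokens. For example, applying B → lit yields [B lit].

S
A ** S
B ** S
- B ** S
- lit ** S
- lit ** A ** S
- lit ** B ** S
- lit ** c ** S
- lit ** c ** A ** S
- lit ** c ** B ** S
- lit ** c ** lit ** S
- lit ** c ** lit ** A
- lit ** c ** lit ** B
- lit ** c ** lit ** c

[S [A [B - [B lit]]] ** [S [A [B c]] ** [S [A [B lit]] ** [S [A [B c]]]]]]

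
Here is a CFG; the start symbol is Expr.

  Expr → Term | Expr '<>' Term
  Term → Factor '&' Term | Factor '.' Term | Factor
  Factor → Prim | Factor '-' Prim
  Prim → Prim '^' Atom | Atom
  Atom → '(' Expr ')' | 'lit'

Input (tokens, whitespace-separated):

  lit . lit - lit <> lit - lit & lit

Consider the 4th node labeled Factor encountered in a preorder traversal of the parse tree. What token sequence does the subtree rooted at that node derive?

[Expr [Expr [Term [Factor [Prim [Atom lit]]] . [Term [Factor [Factor [Prim [Atom lit]]] - [Prim [Atom lit]]]]]] <> [Term [Factor [Factor [Prim [Atom lit]]] - [Prim [Atom lit]]] & [Term [Factor [Prim [Atom lit]]]]]]

lit - lit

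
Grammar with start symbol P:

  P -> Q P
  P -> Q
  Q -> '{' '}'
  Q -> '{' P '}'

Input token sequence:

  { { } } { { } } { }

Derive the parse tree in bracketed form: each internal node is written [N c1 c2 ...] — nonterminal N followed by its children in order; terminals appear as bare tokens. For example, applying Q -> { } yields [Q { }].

P
Q P
{ P } P
{ Q } P
{ { } } P
{ { } } Q P
{ { } } { P } P
{ { } } { Q } P
{ { } } { { } } P
{ { } } { { } } Q
{ { } } { { } } { }

[P [Q { [P [Q { }]] }] [P [Q { [P [Q { }]] }] [P [Q { }]]]]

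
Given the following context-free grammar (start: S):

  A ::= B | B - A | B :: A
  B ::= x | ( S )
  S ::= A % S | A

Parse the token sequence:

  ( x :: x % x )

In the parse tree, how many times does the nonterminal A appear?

[S [A [B ( [S [A [B x] :: [A [B x]]] % [S [A [B x]]]] )]]]

4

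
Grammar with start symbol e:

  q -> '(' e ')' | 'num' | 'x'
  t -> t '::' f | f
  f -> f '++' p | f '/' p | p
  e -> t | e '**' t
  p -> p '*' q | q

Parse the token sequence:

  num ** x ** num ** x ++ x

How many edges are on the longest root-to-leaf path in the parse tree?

[e [e [e [e [t [f [p [q num]]]]] ** [t [f [p [q x]]]]] ** [t [f [p [q num]]]]] ** [t [f [f [p [q x]]] ++ [p [q x]]]]]

8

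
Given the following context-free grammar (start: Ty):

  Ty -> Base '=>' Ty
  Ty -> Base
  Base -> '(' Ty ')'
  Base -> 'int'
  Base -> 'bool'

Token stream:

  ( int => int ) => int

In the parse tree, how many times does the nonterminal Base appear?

4

[Ty [Base ( [Ty [Base int] => [Ty [Base int]]] )] => [Ty [Base int]]]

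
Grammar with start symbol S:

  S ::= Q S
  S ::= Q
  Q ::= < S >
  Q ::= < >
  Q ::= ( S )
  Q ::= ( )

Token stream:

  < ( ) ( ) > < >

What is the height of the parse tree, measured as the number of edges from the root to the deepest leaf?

5

[S [Q < [S [Q ( )] [S [Q ( )]]] >] [S [Q < >]]]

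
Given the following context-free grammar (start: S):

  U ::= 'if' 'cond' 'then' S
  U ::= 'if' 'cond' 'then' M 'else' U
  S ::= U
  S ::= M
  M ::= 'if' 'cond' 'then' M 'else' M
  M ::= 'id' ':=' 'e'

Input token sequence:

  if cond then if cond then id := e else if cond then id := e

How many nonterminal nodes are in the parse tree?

8

[S [U if cond then [S [U if cond then [M id := e] else [U if cond then [S [M id := e]]]]]]]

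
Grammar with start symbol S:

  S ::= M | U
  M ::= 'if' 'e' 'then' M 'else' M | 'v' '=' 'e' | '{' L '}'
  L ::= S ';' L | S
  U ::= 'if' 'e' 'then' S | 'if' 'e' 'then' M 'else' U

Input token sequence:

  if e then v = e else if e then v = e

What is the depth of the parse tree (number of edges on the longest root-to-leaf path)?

[S [U if e then [M v = e] else [U if e then [S [M v = e]]]]]

5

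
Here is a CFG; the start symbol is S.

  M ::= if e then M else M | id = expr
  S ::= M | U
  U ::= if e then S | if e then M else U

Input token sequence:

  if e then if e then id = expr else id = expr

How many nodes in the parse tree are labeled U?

[S [U if e then [S [M if e then [M id = expr] else [M id = expr]]]]]

1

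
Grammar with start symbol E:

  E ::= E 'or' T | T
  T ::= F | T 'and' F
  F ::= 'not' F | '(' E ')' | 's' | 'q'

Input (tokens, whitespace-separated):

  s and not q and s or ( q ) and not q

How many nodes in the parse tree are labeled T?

[E [E [T [T [T [F s]] and [F not [F q]]] and [F s]]] or [T [T [F ( [E [T [F q]]] )]] and [F not [F q]]]]

6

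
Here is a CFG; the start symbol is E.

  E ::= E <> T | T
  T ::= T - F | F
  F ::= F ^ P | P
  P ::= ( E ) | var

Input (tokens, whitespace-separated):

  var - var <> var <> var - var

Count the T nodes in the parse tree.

[E [E [E [T [T [F [P var]]] - [F [P var]]]] <> [T [F [P var]]]] <> [T [T [F [P var]]] - [F [P var]]]]

5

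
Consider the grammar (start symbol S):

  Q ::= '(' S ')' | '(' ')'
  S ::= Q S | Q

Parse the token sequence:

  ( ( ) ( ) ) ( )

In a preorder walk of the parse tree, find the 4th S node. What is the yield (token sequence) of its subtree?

[S [Q ( [S [Q ( )] [S [Q ( )]]] )] [S [Q ( )]]]

( )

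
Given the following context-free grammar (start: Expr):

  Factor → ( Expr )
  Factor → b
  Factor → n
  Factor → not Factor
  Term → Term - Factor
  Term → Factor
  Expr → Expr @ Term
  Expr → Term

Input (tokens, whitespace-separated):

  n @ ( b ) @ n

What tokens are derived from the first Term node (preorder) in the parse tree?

[Expr [Expr [Expr [Term [Factor n]]] @ [Term [Factor ( [Expr [Term [Factor b]]] )]]] @ [Term [Factor n]]]

n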